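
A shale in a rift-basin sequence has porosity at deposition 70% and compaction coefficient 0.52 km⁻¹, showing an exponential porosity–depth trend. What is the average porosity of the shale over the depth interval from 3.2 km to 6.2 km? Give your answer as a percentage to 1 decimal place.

6.7%

⟨n⟩ = (1/(z₂−z₁)) ∫ n₀ e^(−cz) dz = n₀·(e^(−c·z₁) − e^(−c·z₂)) / (c·(z₂−z₁))
e^(−0.52×3.2) = 0.1894; e^(−0.52×6.2) = 0.0398
⟨n⟩ = 0.7 × (0.1894 − 0.0398) / (0.52 × 3) = 0.7 × 0.0959 = 0.0671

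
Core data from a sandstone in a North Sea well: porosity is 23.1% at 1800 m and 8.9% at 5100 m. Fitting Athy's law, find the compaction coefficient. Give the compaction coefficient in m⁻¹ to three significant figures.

Working in km (1 km = 1000 m; k in km⁻¹ = k in m⁻¹ × 1000):
Athy: n(d) = n₀ e^(−kd) ⇒ n₁/n₂ = e^{k(d₂−d₁)} ⇒ k = ln(n₁/n₂)/(d₂−d₁)
k = ln(0.231/0.089) / (5.1 − 1.8) = ln(2.596) / 3.3 = 0.9538 / 3.3 = 0.289 km⁻¹

0.000289 m⁻¹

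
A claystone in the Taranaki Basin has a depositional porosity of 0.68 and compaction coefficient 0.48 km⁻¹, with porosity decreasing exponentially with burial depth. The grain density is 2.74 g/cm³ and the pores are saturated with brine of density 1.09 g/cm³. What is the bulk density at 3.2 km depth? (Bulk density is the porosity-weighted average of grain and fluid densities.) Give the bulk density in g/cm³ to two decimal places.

2.50 g/cm³

Porosity at depth: φ = 0.68·exp(−0.48×3.2) = 0.68×0.2152 = 0.1464
Bulk density: ρ_b = (1−φ)ρ_g + φ·ρ_f = 0.8536×2.74 + 0.1464×1.09
       = 2.339 + 0.160 = 2.499 g/cm³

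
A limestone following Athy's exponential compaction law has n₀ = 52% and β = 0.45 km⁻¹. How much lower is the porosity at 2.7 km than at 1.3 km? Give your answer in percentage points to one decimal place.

13.5 percentage points

n(1.3) = 0.52·e^(−0.45×1.3) = 0.2897
n(2.7) = 0.52·e^(−0.45×2.7) = 0.1543
Δn = 0.2897 − 0.1543 = 0.1354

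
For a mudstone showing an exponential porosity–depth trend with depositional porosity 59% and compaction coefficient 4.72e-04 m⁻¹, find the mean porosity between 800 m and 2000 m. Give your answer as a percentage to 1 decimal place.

Working in km (1 km = 1000 m; β in km⁻¹ = β in m⁻¹ × 1000):
⟨phi⟩ = (1/(d₂−d₁)) ∫ phi₀ e^(−βd) dd = phi₀·(e^(−β·d₁) − e^(−β·d₂)) / (β·(d₂−d₁))
e^(−0.472×0.8) = 0.6855; e^(−0.472×2) = 0.3891
⟨phi⟩ = 0.59 × (0.6855 − 0.3891) / (0.472 × 1.2) = 0.59 × 0.5234 = 0.3088

30.9%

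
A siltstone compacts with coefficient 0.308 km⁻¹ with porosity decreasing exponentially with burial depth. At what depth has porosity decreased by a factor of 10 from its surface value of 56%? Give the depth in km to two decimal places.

7.48 km

φ/φ₀ = 1/10 ⇒ exp(−β·z) = 1/10 ⇒ z = ln(10) / β
z = 2.3026 / 0.308 = 7.476 km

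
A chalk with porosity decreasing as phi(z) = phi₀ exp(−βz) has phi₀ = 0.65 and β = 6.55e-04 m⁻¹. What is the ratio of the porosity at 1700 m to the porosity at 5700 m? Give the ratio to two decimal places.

13.74

Working in km (1 km = 1000 m; β in km⁻¹ = β in m⁻¹ × 1000):
phi(z₁)/phi(z₂) = e^(−β·z₁)/e^(−β·z₂) = e^{β(z₂−z₁)}
= exp(0.655 × 4) = exp(2.62) = 13.7357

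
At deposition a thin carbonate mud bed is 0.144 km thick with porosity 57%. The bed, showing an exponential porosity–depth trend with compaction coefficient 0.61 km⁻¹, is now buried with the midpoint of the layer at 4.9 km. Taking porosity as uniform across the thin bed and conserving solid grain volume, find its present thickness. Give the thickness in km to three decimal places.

Porosity at 4.9 km: φ = 0.57·exp(−0.61×4.9) = 0.0287
Solid-volume conservation: h(1−φ) = h₀(1−φ₀) ⇒ h = h₀·(1−φ₀)/(1−φ)
h = 0.144 × (1 − 0.57)/(1 − 0.0287) = 0.144 × 0.4427 = 0.0637 km

0.064 km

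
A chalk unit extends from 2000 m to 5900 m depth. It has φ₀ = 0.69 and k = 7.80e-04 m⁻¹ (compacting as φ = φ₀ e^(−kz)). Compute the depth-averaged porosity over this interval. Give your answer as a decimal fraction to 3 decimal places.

0.045

Working in km (1 km = 1000 m; k in km⁻¹ = k in m⁻¹ × 1000):
⟨φ⟩ = (1/(z₂−z₁)) ∫ φ₀ e^(−kz) dz = φ₀·(e^(−k·z₁) − e^(−k·z₂)) / (k·(z₂−z₁))
e^(−0.78×2) = 0.2101; e^(−0.78×5.9) = 0.0100
⟨φ⟩ = 0.69 × (0.2101 − 0.0100) / (0.78 × 3.9) = 0.69 × 0.0658 = 0.0454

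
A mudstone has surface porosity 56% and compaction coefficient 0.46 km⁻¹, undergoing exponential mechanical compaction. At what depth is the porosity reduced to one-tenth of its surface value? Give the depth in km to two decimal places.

φ/φ₀ = 1/10 ⇒ exp(−c·z) = 1/10 ⇒ z = ln(10) / c
z = 2.3026 / 0.46 = 5.006 km

5.01 km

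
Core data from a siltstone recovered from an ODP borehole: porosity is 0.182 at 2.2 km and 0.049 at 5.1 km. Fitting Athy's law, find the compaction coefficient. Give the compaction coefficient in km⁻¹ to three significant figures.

Athy: phi(Z) = phi₀ e^(−cZ) ⇒ phi₁/phi₂ = e^{c(Z₂−Z₁)} ⇒ c = ln(phi₁/phi₂)/(Z₂−Z₁)
c = ln(0.182/0.049) / (5.1 − 2.2) = ln(3.714) / 2.9 = 1.3122 / 2.9 = 0.4525 km⁻¹

0.452 km⁻¹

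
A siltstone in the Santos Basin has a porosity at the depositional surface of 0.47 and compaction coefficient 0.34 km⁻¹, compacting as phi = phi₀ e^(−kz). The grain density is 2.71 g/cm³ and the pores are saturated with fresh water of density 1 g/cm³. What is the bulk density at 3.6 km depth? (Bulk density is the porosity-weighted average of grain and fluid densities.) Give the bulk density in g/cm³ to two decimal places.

Porosity at depth: phi = 0.47·exp(−0.34×3.6) = 0.47×0.2941 = 0.1382
Bulk density: ρ_b = (1−phi)ρ_g + phi·ρ_f = 0.8618×2.71 + 0.1382×1
       = 2.335 + 0.138 = 2.474 g/cm³

2.47 g/cm³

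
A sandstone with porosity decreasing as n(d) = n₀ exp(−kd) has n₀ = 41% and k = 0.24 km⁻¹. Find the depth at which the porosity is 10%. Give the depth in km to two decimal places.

5.88 km

Invert Athy's law: d = ln(n₀/n) / k
d = ln(0.41/0.1) / 0.24 = ln(4.1) / 0.24 = 1.4110 / 0.24 = 5.879 km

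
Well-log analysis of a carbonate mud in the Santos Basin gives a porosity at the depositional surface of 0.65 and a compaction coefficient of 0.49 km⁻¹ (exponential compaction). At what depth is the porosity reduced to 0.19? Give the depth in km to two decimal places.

2.51 km

Invert Athy's law: d = ln(phi₀/phi) / β
d = ln(0.65/0.19) / 0.49 = ln(3.421) / 0.49 = 1.2299 / 0.49 = 2.510 km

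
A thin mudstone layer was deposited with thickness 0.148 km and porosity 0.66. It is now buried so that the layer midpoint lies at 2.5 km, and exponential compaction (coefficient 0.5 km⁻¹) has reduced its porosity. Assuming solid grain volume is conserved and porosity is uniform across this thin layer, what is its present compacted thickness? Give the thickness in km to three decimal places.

Porosity at 2.5 km: phi = 0.66·exp(−0.5×2.5) = 0.1891
Solid-volume conservation: h(1−phi) = h₀(1−phi₀) ⇒ h = h₀·(1−phi₀)/(1−phi)
h = 0.148 × (1 − 0.66)/(1 − 0.1891) = 0.148 × 0.4193 = 0.0621 km

0.062 km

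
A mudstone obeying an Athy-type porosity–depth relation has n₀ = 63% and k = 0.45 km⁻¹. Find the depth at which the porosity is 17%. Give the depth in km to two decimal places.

2.91 km

Invert Athy's law: Z = ln(n₀/n) / k
Z = ln(0.63/0.17) / 0.45 = ln(3.706) / 0.45 = 1.3099 / 0.45 = 2.911 km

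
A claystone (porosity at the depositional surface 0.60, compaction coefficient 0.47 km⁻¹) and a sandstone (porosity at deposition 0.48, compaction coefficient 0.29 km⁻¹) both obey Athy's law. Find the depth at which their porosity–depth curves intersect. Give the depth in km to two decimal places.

1.24 km

Set n₀ₐ e^(−cₐd) = n₀ᵦ e^(−cᵦd) ⇒ ln(n₀ₐ/n₀ᵦ) = (cₐ − cᵦ)·d
d = ln(0.6/0.48) / (0.47 − 0.29) = 0.2231 / 0.18 = 1.240 km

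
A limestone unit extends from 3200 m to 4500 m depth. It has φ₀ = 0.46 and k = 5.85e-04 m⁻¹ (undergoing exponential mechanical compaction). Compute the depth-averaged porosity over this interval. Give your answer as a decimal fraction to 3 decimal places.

Working in km (1 km = 1000 m; k in km⁻¹ = k in m⁻¹ × 1000):
⟨φ⟩ = (1/(d₂−d₁)) ∫ φ₀ e^(−kd) dd = φ₀·(e^(−k·d₁) − e^(−k·d₂)) / (k·(d₂−d₁))
e^(−0.585×3.2) = 0.1538; e^(−0.585×4.5) = 0.0719
⟨φ⟩ = 0.46 × (0.1538 − 0.0719) / (0.585 × 1.3) = 0.46 × 0.1077 = 0.0495

0.050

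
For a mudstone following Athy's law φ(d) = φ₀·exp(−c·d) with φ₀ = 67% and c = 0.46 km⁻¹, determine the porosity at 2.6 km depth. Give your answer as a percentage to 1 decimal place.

φ = φ₀·exp(−c·d) = 0.67 × exp(−0.46 × 2.6) = 0.67 × exp(−1.196)
  = 0.67 × 0.3024 = 0.2026

20.3%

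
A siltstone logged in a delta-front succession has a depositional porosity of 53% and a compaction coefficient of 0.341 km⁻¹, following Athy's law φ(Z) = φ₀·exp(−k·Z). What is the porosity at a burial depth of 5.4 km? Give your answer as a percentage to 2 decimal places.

8.41%

φ = φ₀·exp(−k·Z) = 0.53 × exp(−0.341 × 5.4) = 0.53 × exp(−1.841)
  = 0.53 × 0.1586 = 0.0841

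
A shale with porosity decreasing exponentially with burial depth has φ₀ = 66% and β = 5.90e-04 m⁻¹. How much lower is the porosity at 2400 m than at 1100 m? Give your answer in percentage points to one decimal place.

Working in km (1 km = 1000 m; β in km⁻¹ = β in m⁻¹ × 1000):
φ(1.1) = 0.66·e^(−0.59×1.1) = 0.3449
φ(2.4) = 0.66·e^(−0.59×2.4) = 0.1602
Δφ = 0.3449 − 0.1602 = 0.1847

18.5 percentage points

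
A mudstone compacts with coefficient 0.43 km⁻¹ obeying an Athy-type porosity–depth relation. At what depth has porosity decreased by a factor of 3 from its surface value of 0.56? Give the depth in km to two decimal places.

φ/φ₀ = 1/3 ⇒ exp(−β·d) = 1/3 ⇒ d = ln(3) / β
d = 1.0986 / 0.43 = 2.555 km

2.55 km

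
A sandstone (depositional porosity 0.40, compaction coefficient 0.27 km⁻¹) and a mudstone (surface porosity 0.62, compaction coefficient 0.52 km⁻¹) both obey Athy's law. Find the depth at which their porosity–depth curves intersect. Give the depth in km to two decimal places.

1.75 km

Set n₀ₐ e^(−βₐZ) = n₀ᵦ e^(−βᵦZ) ⇒ ln(n₀ₐ/n₀ᵦ) = (βₐ − βᵦ)·Z
Z = ln(0.4/0.62) / (0.27 − 0.52) = -0.4383 / -0.25 = 1.753 km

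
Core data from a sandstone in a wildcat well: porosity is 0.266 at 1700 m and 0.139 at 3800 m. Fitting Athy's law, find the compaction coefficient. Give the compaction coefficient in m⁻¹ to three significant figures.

Working in km (1 km = 1000 m; k in km⁻¹ = k in m⁻¹ × 1000):
Athy: n(Z) = n₀ e^(−kZ) ⇒ n₁/n₂ = e^{k(Z₂−Z₁)} ⇒ k = ln(n₁/n₂)/(Z₂−Z₁)
k = ln(0.266/0.139) / (3.8 − 1.7) = ln(1.914) / 2.1 = 0.6490 / 2.1 = 0.3091 km⁻¹

0.000309 m⁻¹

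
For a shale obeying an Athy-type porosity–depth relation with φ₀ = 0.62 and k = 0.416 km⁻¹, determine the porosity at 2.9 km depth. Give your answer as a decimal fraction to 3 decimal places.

φ = φ₀·exp(−k·z) = 0.62 × exp(−0.416 × 2.9) = 0.62 × exp(−1.206)
  = 0.62 × 0.2993 = 0.1855

0.186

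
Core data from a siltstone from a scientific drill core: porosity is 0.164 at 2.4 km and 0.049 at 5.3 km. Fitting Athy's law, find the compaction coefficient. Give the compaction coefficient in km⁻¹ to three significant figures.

0.417 km⁻¹

Athy: n(d) = n₀ e^(−βd) ⇒ n₁/n₂ = e^{β(d₂−d₁)} ⇒ β = ln(n₁/n₂)/(d₂−d₁)
β = ln(0.164/0.049) / (5.3 − 2.4) = ln(3.347) / 2.9 = 1.2080 / 2.9 = 0.4166 km⁻¹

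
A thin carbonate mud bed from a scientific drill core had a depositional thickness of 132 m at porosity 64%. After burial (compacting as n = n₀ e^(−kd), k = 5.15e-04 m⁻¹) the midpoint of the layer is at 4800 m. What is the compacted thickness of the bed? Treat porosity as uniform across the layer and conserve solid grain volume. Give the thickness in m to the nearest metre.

50 m

Working in km (1 km = 1000 m; k in km⁻¹ = k in m⁻¹ × 1000):
Porosity at 4.8 km: n = 0.64·exp(−0.515×4.8) = 0.0540
Solid-volume conservation: h(1−n) = h₀(1−n₀) ⇒ h = h₀·(1−n₀)/(1−n)
h = 0.132 × (1 − 0.64)/(1 − 0.0540) = 0.132 × 0.3806 = 0.0502 km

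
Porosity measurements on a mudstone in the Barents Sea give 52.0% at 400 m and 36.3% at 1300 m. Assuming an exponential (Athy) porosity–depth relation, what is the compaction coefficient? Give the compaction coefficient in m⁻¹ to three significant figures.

0.000399 m⁻¹

Working in km (1 km = 1000 m; β in km⁻¹ = β in m⁻¹ × 1000):
Athy: n(z) = n₀ e^(−βz) ⇒ n₁/n₂ = e^{β(z₂−z₁)} ⇒ β = ln(n₁/n₂)/(z₂−z₁)
β = ln(0.52/0.363) / (1.3 − 0.4) = ln(1.433) / 0.9 = 0.3594 / 0.9 = 0.3994 km⁻¹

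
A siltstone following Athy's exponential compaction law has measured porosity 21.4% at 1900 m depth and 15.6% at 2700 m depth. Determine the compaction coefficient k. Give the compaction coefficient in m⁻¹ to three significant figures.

Working in km (1 km = 1000 m; k in km⁻¹ = k in m⁻¹ × 1000):
Athy: φ(d) = φ₀ e^(−kd) ⇒ φ₁/φ₂ = e^{k(d₂−d₁)} ⇒ k = ln(φ₁/φ₂)/(d₂−d₁)
k = ln(0.214/0.156) / (2.7 − 1.9) = ln(1.372) / 0.8 = 0.3161 / 0.8 = 0.3952 km⁻¹

0.000395 m⁻¹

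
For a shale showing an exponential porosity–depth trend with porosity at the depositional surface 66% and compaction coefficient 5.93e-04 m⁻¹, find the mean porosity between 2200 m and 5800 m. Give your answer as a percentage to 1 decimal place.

7.4%

Working in km (1 km = 1000 m; k in km⁻¹ = k in m⁻¹ × 1000):
⟨n⟩ = (1/(d₂−d₁)) ∫ n₀ e^(−kd) dd = n₀·(e^(−k·d₁) − e^(−k·d₂)) / (k·(d₂−d₁))
e^(−0.593×2.2) = 0.2713; e^(−0.593×5.8) = 0.0321
⟨n⟩ = 0.66 × (0.2713 − 0.0321) / (0.593 × 3.6) = 0.66 × 0.1120 = 0.0740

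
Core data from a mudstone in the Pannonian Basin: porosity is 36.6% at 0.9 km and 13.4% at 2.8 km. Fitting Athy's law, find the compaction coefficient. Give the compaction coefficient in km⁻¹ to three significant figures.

0.529 km⁻¹

Athy: n(d) = n₀ e^(−kd) ⇒ n₁/n₂ = e^{k(d₂−d₁)} ⇒ k = ln(n₁/n₂)/(d₂−d₁)
k = ln(0.366/0.134) / (2.8 − 0.9) = ln(2.731) / 1.9 = 1.0048 / 1.9 = 0.5288 km⁻¹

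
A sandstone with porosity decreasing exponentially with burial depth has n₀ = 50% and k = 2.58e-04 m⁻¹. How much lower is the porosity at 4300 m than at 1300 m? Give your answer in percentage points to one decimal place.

Working in km (1 km = 1000 m; k in km⁻¹ = k in m⁻¹ × 1000):
n(1.3) = 0.5·e^(−0.258×1.3) = 0.3575
n(4.3) = 0.5·e^(−0.258×4.3) = 0.1649
Δn = 0.3575 − 0.1649 = 0.1926

19.3 percentage points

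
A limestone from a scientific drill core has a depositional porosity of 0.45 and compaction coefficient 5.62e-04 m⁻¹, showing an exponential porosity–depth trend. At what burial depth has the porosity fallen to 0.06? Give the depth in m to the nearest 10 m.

3590 m

Working in km (1 km = 1000 m; β in km⁻¹ = β in m⁻¹ × 1000):
Invert Athy's law: z = ln(phi₀/phi) / β
z = ln(0.45/0.06) / 0.562 = ln(7.5) / 0.562 = 2.0149 / 0.562 = 3.585 km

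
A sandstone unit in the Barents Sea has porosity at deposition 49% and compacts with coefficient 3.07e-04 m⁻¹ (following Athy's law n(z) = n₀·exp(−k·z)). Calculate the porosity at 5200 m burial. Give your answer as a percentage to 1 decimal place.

9.9%

Working in km (1 km = 1000 m; k in km⁻¹ = k in m⁻¹ × 1000):
n = n₀·exp(−k·z) = 0.49 × exp(−0.307 × 5.2) = 0.49 × exp(−1.596)
  = 0.49 × 0.2026 = 0.0993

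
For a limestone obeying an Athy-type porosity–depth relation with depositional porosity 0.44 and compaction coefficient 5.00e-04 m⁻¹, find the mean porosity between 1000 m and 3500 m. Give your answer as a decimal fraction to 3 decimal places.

0.152

Working in km (1 km = 1000 m; c in km⁻¹ = c in m⁻¹ × 1000):
⟨phi⟩ = (1/(Z₂−Z₁)) ∫ phi₀ e^(−cZ) dZ = phi₀·(e^(−c·Z₁) − e^(−c·Z₂)) / (c·(Z₂−Z₁))
e^(−0.5×1) = 0.6065; e^(−0.5×3.5) = 0.1738
⟨phi⟩ = 0.44 × (0.6065 − 0.1738) / (0.5 × 2.5) = 0.44 × 0.3462 = 0.1523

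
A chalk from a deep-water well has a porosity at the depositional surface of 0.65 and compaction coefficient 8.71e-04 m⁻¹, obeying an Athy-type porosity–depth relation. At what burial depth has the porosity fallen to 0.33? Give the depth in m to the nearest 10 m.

Working in km (1 km = 1000 m; β in km⁻¹ = β in m⁻¹ × 1000):
Invert Athy's law: z = ln(phi₀/phi) / β
z = ln(0.65/0.33) / 0.871 = ln(1.97) / 0.871 = 0.6779 / 0.871 = 0.778 km

780 m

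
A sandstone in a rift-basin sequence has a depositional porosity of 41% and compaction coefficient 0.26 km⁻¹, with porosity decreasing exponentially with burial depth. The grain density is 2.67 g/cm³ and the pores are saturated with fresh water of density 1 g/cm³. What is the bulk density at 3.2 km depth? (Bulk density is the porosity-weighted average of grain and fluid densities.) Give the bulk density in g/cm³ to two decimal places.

Porosity at depth: phi = 0.41·exp(−0.26×3.2) = 0.41×0.4352 = 0.1784
Bulk density: ρ_b = (1−phi)ρ_g + phi·ρ_f = 0.8216×2.67 + 0.1784×1
       = 2.194 + 0.178 = 2.372 g/cm³

2.37 g/cm³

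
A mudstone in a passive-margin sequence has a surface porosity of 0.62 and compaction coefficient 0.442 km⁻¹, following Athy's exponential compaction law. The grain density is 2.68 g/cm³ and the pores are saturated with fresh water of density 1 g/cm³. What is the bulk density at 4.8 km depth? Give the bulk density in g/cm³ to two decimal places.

Porosity at depth: n = 0.62·exp(−0.442×4.8) = 0.62×0.1198 = 0.0743
Bulk density: ρ_b = (1−n)ρ_g + n·ρ_f = 0.9257×2.68 + 0.0743×1
       = 2.481 + 0.074 = 2.555 g/cm³

2.56 g/cm³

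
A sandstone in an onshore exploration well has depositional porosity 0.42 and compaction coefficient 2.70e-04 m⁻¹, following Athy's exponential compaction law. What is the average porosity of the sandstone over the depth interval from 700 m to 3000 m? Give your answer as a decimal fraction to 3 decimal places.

Working in km (1 km = 1000 m; k in km⁻¹ = k in m⁻¹ × 1000):
⟨φ⟩ = (1/(z₂−z₁)) ∫ φ₀ e^(−kz) dz = φ₀·(e^(−k·z₁) − e^(−k·z₂)) / (k·(z₂−z₁))
e^(−0.27×0.7) = 0.8278; e^(−0.27×3) = 0.4449
⟨φ⟩ = 0.42 × (0.8278 − 0.4449) / (0.27 × 2.3) = 0.42 × 0.6166 = 0.2590

0.259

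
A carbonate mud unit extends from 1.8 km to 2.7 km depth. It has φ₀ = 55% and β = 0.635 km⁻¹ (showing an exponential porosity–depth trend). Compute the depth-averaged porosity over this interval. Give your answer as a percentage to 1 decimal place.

⟨φ⟩ = (1/(d₂−d₁)) ∫ φ₀ e^(−βd) dd = φ₀·(e^(−β·d₁) − e^(−β·d₂)) / (β·(d₂−d₁))
e^(−0.635×1.8) = 0.3189; e^(−0.635×2.7) = 0.1801
⟨φ⟩ = 0.55 × (0.3189 − 0.1801) / (0.635 × 0.9) = 0.55 × 0.2429 = 0.1336

13.4%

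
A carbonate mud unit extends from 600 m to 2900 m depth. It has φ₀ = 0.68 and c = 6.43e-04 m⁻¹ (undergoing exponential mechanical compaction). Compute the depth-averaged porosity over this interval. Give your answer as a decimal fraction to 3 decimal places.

0.241

Working in km (1 km = 1000 m; c in km⁻¹ = c in m⁻¹ × 1000):
⟨φ⟩ = (1/(Z₂−Z₁)) ∫ φ₀ e^(−cZ) dZ = φ₀·(e^(−c·Z₁) − e^(−c·Z₂)) / (c·(Z₂−Z₁))
e^(−0.643×0.6) = 0.6799; e^(−0.643×2.9) = 0.1549
⟨φ⟩ = 0.68 × (0.6799 − 0.1549) / (0.643 × 2.3) = 0.68 × 0.3550 = 0.2414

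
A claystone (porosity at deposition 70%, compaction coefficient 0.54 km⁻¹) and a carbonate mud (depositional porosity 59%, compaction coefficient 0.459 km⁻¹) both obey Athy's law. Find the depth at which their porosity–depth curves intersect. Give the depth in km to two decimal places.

2.11 km

Set φ₀ₐ e^(−kₐz) = φ₀ᵦ e^(−kᵦz) ⇒ ln(φ₀ₐ/φ₀ᵦ) = (kₐ − kᵦ)·z
z = ln(0.7/0.59) / (0.54 − 0.459) = 0.1710 / 0.081 = 2.111 km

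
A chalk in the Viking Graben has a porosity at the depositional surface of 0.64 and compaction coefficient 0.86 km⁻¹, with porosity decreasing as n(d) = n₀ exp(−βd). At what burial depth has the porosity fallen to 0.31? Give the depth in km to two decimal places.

0.84 km

Invert Athy's law: d = ln(n₀/n) / β
d = ln(0.64/0.31) / 0.86 = ln(2.065) / 0.86 = 0.7249 / 0.86 = 0.843 km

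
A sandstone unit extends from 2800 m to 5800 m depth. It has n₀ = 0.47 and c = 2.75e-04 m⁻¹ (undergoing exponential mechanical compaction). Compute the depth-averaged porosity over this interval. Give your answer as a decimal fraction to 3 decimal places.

Working in km (1 km = 1000 m; c in km⁻¹ = c in m⁻¹ × 1000):
⟨n⟩ = (1/(z₂−z₁)) ∫ n₀ e^(−cz) dz = n₀·(e^(−c·z₁) − e^(−c·z₂)) / (c·(z₂−z₁))
e^(−0.275×2.8) = 0.4630; e^(−0.275×5.8) = 0.2029
⟨n⟩ = 0.47 × (0.4630 − 0.2029) / (0.275 × 3) = 0.47 × 0.3153 = 0.1482

0.148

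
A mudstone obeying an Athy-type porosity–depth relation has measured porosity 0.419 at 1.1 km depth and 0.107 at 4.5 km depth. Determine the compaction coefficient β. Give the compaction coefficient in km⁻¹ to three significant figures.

Athy: n(Z) = n₀ e^(−βZ) ⇒ n₁/n₂ = e^{β(Z₂−Z₁)} ⇒ β = ln(n₁/n₂)/(Z₂−Z₁)
β = ln(0.419/0.107) / (4.5 − 1.1) = ln(3.916) / 3.4 = 1.3650 / 3.4 = 0.4015 km⁻¹

0.401 km⁻¹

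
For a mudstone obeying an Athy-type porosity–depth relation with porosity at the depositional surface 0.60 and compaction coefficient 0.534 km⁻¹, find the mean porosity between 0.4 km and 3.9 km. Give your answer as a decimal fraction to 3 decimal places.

0.219

⟨φ⟩ = (1/(Z₂−Z₁)) ∫ φ₀ e^(−βZ) dZ = φ₀·(e^(−β·Z₁) − e^(−β·Z₂)) / (β·(Z₂−Z₁))
e^(−0.534×0.4) = 0.8077; e^(−0.534×3.9) = 0.1246
⟨φ⟩ = 0.6 × (0.8077 − 0.1246) / (0.534 × 3.5) = 0.6 × 0.3655 = 0.2193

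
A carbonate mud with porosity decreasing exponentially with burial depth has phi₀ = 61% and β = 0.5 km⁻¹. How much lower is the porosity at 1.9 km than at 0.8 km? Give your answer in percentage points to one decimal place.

phi(0.8) = 0.61·e^(−0.5×0.8) = 0.4089
phi(1.9) = 0.61·e^(−0.5×1.9) = 0.2359
Δphi = 0.4089 − 0.2359 = 0.1730

17.3 percentage points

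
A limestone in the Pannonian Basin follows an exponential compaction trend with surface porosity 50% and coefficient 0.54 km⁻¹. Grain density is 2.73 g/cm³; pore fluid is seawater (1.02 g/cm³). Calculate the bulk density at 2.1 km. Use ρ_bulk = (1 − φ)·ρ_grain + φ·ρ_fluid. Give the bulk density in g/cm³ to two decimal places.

2.45 g/cm³

Porosity at depth: n = 0.5·exp(−0.54×2.1) = 0.5×0.3217 = 0.1609
Bulk density: ρ_b = (1−n)ρ_g + n·ρ_f = 0.8391×2.73 + 0.1609×1.02
       = 2.291 + 0.164 = 2.455 g/cm³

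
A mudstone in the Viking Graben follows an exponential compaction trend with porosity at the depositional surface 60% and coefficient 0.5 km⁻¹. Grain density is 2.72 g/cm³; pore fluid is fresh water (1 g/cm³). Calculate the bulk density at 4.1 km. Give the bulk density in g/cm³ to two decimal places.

2.59 g/cm³

Porosity at depth: φ = 0.6·exp(−0.5×4.1) = 0.6×0.1287 = 0.0772
Bulk density: ρ_b = (1−φ)ρ_g + φ·ρ_f = 0.9228×2.72 + 0.0772×1
       = 2.510 + 0.077 = 2.587 g/cm³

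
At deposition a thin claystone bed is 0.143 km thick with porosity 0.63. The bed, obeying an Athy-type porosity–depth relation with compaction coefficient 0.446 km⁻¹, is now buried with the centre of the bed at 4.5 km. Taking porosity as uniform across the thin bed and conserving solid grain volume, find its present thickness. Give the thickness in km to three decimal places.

Porosity at 4.5 km: φ = 0.63·exp(−0.446×4.5) = 0.0847
Solid-volume conservation: h(1−φ) = h₀(1−φ₀) ⇒ h = h₀·(1−φ₀)/(1−φ)
h = 0.143 × (1 − 0.63)/(1 − 0.0847) = 0.143 × 0.4042 = 0.0578 km

0.058 km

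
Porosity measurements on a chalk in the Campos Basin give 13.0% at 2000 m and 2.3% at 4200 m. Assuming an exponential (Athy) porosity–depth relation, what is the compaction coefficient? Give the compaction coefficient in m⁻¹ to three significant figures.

0.000787 m⁻¹

Working in km (1 km = 1000 m; β in km⁻¹ = β in m⁻¹ × 1000):
Athy: n(z) = n₀ e^(−βz) ⇒ n₁/n₂ = e^{β(z₂−z₁)} ⇒ β = ln(n₁/n₂)/(z₂−z₁)
β = ln(0.13/0.023) / (4.2 − 2) = ln(5.652) / 2.2 = 1.7320 / 2.2 = 0.7873 km⁻¹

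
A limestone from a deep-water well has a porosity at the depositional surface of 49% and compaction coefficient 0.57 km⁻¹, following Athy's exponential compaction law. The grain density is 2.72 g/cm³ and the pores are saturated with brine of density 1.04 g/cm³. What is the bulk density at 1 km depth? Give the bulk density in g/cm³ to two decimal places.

2.25 g/cm³

Porosity at depth: φ = 0.49·exp(−0.57×1) = 0.49×0.5655 = 0.2771
Bulk density: ρ_b = (1−φ)ρ_g + φ·ρ_f = 0.7229×2.72 + 0.2771×1.04
       = 1.966 + 0.288 = 2.254 g/cm³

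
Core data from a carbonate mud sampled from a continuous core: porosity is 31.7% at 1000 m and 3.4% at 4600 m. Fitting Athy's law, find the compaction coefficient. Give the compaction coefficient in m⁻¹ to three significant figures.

0.000620 m⁻¹

Working in km (1 km = 1000 m; c in km⁻¹ = c in m⁻¹ × 1000):
Athy: phi(d) = phi₀ e^(−cd) ⇒ phi₁/phi₂ = e^{c(d₂−d₁)} ⇒ c = ln(phi₁/phi₂)/(d₂−d₁)
c = ln(0.317/0.034) / (4.6 − 1) = ln(9.324) / 3.6 = 2.2325 / 3.6 = 0.6202 km⁻¹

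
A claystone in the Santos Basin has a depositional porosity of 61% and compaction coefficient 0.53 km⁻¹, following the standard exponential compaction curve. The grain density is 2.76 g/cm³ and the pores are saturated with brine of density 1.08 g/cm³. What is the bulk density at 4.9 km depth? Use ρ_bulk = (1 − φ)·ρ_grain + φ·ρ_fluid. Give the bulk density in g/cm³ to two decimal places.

2.68 g/cm³

Porosity at depth: n = 0.61·exp(−0.53×4.9) = 0.61×0.0745 = 0.0454
Bulk density: ρ_b = (1−n)ρ_g + n·ρ_f = 0.9546×2.76 + 0.0454×1.08
       = 2.635 + 0.049 = 2.684 g/cm³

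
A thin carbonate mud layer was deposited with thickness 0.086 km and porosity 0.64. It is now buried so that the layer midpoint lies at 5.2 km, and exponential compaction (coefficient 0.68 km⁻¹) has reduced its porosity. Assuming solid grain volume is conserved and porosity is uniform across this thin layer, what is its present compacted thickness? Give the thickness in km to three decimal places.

0.032 km

Porosity at 5.2 km: phi = 0.64·exp(−0.68×5.2) = 0.0186
Solid-volume conservation: h(1−phi) = h₀(1−phi₀) ⇒ h = h₀·(1−phi₀)/(1−phi)
h = 0.086 × (1 − 0.64)/(1 − 0.0186) = 0.086 × 0.3668 = 0.0315 km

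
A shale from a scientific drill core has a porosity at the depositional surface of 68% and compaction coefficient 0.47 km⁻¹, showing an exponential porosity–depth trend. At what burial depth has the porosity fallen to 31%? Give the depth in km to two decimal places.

1.67 km

Invert Athy's law: Z = ln(phi₀/phi) / β
Z = ln(0.68/0.31) / 0.47 = ln(2.194) / 0.47 = 0.7855 / 0.47 = 1.671 km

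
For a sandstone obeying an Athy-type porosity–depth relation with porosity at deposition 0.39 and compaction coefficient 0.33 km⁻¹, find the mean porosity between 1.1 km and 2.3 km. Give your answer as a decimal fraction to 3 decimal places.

0.224

⟨n⟩ = (1/(Z₂−Z₁)) ∫ n₀ e^(−cZ) dZ = n₀·(e^(−c·Z₁) − e^(−c·Z₂)) / (c·(Z₂−Z₁))
e^(−0.33×1.1) = 0.6956; e^(−0.33×2.3) = 0.4681
⟨n⟩ = 0.39 × (0.6956 − 0.4681) / (0.33 × 1.2) = 0.39 × 0.5744 = 0.2240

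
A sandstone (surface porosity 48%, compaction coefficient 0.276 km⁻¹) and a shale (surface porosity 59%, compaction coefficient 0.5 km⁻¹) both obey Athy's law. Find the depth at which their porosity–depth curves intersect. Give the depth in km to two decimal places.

Set n₀ₐ e^(−kₐz) = n₀ᵦ e^(−kᵦz) ⇒ ln(n₀ₐ/n₀ᵦ) = (kₐ − kᵦ)·z
z = ln(0.48/0.59) / (0.276 − 0.5) = -0.2063 / -0.224 = 0.921 km

0.92 km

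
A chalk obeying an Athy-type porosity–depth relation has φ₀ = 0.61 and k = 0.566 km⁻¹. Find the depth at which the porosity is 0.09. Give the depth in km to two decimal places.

Invert Athy's law: z = ln(φ₀/φ) / k
z = ln(0.61/0.09) / 0.566 = ln(6.778) / 0.566 = 1.9136 / 0.566 = 3.381 km

3.38 km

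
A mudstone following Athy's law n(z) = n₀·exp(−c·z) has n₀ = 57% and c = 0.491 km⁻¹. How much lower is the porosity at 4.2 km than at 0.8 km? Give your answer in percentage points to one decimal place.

n(0.8) = 0.57·e^(−0.491×0.8) = 0.3848
n(4.2) = 0.57·e^(−0.491×4.2) = 0.0725
Δn = 0.3848 − 0.0725 = 0.3124

31.2 percentage points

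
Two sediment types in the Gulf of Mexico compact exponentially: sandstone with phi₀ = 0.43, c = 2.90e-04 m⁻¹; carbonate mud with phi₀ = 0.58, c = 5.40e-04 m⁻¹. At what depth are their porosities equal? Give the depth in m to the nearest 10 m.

1200 m

Working in km (1 km = 1000 m; c in km⁻¹ = c in m⁻¹ × 1000):
Set phi₀ₐ e^(−cₐd) = phi₀ᵦ e^(−cᵦd) ⇒ ln(phi₀ₐ/phi₀ᵦ) = (cₐ − cᵦ)·d
d = ln(0.43/0.58) / (0.29 − 0.54) = -0.2992 / -0.25 = 1.197 km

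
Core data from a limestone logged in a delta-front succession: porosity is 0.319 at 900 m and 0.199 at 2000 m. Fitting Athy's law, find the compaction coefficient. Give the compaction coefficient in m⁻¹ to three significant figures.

Working in km (1 km = 1000 m; c in km⁻¹ = c in m⁻¹ × 1000):
Athy: n(z) = n₀ e^(−cz) ⇒ n₁/n₂ = e^{c(z₂−z₁)} ⇒ c = ln(n₁/n₂)/(z₂−z₁)
c = ln(0.319/0.199) / (2 − 0.9) = ln(1.603) / 1.1 = 0.4719 / 1.1 = 0.429 km⁻¹

0.000429 m⁻¹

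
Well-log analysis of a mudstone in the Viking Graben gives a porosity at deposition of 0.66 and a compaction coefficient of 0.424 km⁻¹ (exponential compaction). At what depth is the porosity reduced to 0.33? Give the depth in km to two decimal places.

Invert Athy's law: z = ln(n₀/n) / c
z = ln(0.66/0.33) / 0.424 = ln(2) / 0.424 = 0.6931 / 0.424 = 1.635 km

1.63 km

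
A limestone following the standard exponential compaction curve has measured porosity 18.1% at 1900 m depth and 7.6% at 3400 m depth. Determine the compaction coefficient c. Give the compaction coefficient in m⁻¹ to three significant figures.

Working in km (1 km = 1000 m; c in km⁻¹ = c in m⁻¹ × 1000):
Athy: phi(d) = phi₀ e^(−cd) ⇒ phi₁/phi₂ = e^{c(d₂−d₁)} ⇒ c = ln(phi₁/phi₂)/(d₂−d₁)
c = ln(0.181/0.076) / (3.4 − 1.9) = ln(2.382) / 1.5 = 0.8678 / 1.5 = 0.5785 km⁻¹

0.000579 m⁻¹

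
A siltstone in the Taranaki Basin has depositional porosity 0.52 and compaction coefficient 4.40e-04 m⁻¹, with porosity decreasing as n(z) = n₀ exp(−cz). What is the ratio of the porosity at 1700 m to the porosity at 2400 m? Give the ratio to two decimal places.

1.36

Working in km (1 km = 1000 m; c in km⁻¹ = c in m⁻¹ × 1000):
n(z₁)/n(z₂) = e^(−c·z₁)/e^(−c·z₂) = e^{c(z₂−z₁)}
= exp(0.44 × 0.7) = exp(0.308) = 1.3607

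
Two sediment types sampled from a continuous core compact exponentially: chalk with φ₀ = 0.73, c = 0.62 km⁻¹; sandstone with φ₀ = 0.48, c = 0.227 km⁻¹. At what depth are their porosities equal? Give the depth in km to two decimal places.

1.07 km

Set φ₀ₐ e^(−cₐz) = φ₀ᵦ e^(−cᵦz) ⇒ ln(φ₀ₐ/φ₀ᵦ) = (cₐ − cᵦ)·z
z = ln(0.73/0.48) / (0.62 − 0.227) = 0.4193 / 0.393 = 1.067 km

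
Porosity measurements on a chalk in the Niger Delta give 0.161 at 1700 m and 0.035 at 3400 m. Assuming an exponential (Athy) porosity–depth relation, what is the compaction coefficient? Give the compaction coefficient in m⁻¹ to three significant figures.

Working in km (1 km = 1000 m; β in km⁻¹ = β in m⁻¹ × 1000):
Athy: phi(Z) = phi₀ e^(−βZ) ⇒ phi₁/phi₂ = e^{β(Z₂−Z₁)} ⇒ β = ln(phi₁/phi₂)/(Z₂−Z₁)
β = ln(0.161/0.035) / (3.4 − 1.7) = ln(4.6) / 1.7 = 1.5261 / 1.7 = 0.8977 km⁻¹

0.000898 m⁻¹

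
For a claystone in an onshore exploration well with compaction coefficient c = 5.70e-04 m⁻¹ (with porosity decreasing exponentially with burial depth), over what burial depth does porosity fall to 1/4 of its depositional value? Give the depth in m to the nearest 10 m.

2430 m

Working in km (1 km = 1000 m; c in km⁻¹ = c in m⁻¹ × 1000):
φ/φ₀ = 1/4 ⇒ exp(−c·Z) = 1/4 ⇒ Z = ln(4) / c
Z = 1.3863 / 0.57 = 2.432 km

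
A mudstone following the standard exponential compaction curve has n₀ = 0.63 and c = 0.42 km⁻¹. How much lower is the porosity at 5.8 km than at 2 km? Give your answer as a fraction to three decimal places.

n(2) = 0.63·e^(−0.42×2) = 0.2720
n(5.8) = 0.63·e^(−0.42×5.8) = 0.0551
Δn = 0.2720 − 0.0551 = 0.2168

0.217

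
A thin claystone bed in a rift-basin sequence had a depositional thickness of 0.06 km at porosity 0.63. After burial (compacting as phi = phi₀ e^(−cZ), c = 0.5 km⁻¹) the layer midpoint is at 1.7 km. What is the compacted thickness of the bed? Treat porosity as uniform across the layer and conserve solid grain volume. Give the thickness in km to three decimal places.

Porosity at 1.7 km: phi = 0.63·exp(−0.5×1.7) = 0.2693
Solid-volume conservation: h(1−phi) = h₀(1−phi₀) ⇒ h = h₀·(1−phi₀)/(1−phi)
h = 0.06 × (1 − 0.63)/(1 − 0.2693) = 0.06 × 0.5063 = 0.0304 km

0.030 km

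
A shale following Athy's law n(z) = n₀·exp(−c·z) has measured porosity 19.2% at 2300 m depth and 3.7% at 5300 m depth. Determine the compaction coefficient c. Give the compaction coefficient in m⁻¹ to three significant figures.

0.000549 m⁻¹

Working in km (1 km = 1000 m; c in km⁻¹ = c in m⁻¹ × 1000):
Athy: n(z) = n₀ e^(−cz) ⇒ n₁/n₂ = e^{c(z₂−z₁)} ⇒ c = ln(n₁/n₂)/(z₂−z₁)
c = ln(0.192/0.037) / (5.3 − 2.3) = ln(5.189) / 3 = 1.6466 / 3 = 0.5489 km⁻¹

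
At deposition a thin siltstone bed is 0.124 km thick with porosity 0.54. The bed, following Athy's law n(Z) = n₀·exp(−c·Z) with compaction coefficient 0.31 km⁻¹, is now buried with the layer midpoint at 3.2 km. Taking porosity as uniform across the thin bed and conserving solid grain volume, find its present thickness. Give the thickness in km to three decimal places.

0.071 km

Porosity at 3.2 km: n = 0.54·exp(−0.31×3.2) = 0.2003
Solid-volume conservation: h(1−n) = h₀(1−n₀) ⇒ h = h₀·(1−n₀)/(1−n)
h = 0.124 × (1 − 0.54)/(1 − 0.2003) = 0.124 × 0.5752 = 0.0713 km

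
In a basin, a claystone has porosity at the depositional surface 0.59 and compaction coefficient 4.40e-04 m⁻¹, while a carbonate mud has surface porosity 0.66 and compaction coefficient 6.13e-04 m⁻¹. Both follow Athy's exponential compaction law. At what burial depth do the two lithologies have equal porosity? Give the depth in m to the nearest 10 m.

Working in km (1 km = 1000 m; β in km⁻¹ = β in m⁻¹ × 1000):
Set phi₀ₐ e^(−βₐz) = phi₀ᵦ e^(−βᵦz) ⇒ ln(phi₀ₐ/phi₀ᵦ) = (βₐ − βᵦ)·z
z = ln(0.59/0.66) / (0.44 − 0.613) = -0.1121 / -0.173 = 0.648 km

650 m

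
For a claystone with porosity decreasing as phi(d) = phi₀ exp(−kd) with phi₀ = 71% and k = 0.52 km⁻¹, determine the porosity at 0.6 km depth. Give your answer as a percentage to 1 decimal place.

phi = phi₀·exp(−k·d) = 0.71 × exp(−0.52 × 0.6) = 0.71 × exp(−0.312)
  = 0.71 × 0.7320 = 0.5197

52.0%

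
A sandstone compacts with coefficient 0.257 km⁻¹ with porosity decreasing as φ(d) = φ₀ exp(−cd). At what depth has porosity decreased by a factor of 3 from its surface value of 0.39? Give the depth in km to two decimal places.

φ/φ₀ = 1/3 ⇒ exp(−c·d) = 1/3 ⇒ d = ln(3) / c
d = 1.0986 / 0.257 = 4.275 km

4.27 km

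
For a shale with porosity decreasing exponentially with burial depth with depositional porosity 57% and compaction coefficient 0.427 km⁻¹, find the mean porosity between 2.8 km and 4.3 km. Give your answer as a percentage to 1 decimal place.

⟨φ⟩ = (1/(Z₂−Z₁)) ∫ φ₀ e^(−cZ) dZ = φ₀·(e^(−c·Z₁) − e^(−c·Z₂)) / (c·(Z₂−Z₁))
e^(−0.427×2.8) = 0.3025; e^(−0.427×4.3) = 0.1594
⟨φ⟩ = 0.57 × (0.3025 − 0.1594) / (0.427 × 1.5) = 0.57 × 0.2234 = 0.1273

12.7%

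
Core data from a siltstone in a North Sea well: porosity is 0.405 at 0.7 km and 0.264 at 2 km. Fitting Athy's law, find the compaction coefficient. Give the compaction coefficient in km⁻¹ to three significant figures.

Athy: φ(d) = φ₀ e^(−cd) ⇒ φ₁/φ₂ = e^{c(d₂−d₁)} ⇒ c = ln(φ₁/φ₂)/(d₂−d₁)
c = ln(0.405/0.264) / (2 − 0.7) = ln(1.534) / 1.3 = 0.4279 / 1.3 = 0.3292 km⁻¹

0.329 km⁻¹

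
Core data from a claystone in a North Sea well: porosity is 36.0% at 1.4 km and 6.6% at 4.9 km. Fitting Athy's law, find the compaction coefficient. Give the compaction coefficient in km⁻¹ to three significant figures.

Athy: phi(d) = phi₀ e^(−kd) ⇒ phi₁/phi₂ = e^{k(d₂−d₁)} ⇒ k = ln(phi₁/phi₂)/(d₂−d₁)
k = ln(0.36/0.066) / (4.9 − 1.4) = ln(5.455) / 3.5 = 1.6964 / 3.5 = 0.4847 km⁻¹

0.485 km⁻¹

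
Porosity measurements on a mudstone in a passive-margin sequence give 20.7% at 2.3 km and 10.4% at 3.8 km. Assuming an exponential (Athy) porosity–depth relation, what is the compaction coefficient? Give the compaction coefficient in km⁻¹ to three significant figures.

Athy: φ(d) = φ₀ e^(−kd) ⇒ φ₁/φ₂ = e^{k(d₂−d₁)} ⇒ k = ln(φ₁/φ₂)/(d₂−d₁)
k = ln(0.207/0.104) / (3.8 − 2.3) = ln(1.99) / 1.5 = 0.6883 / 1.5 = 0.4589 km⁻¹

0.459 km⁻¹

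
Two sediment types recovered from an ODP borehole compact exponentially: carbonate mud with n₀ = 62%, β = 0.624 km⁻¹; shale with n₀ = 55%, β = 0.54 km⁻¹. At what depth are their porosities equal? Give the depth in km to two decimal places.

1.43 km

Set n₀ₐ e^(−βₐZ) = n₀ᵦ e^(−βᵦZ) ⇒ ln(n₀ₐ/n₀ᵦ) = (βₐ − βᵦ)·Z
Z = ln(0.62/0.55) / (0.624 − 0.54) = 0.1198 / 0.084 = 1.426 km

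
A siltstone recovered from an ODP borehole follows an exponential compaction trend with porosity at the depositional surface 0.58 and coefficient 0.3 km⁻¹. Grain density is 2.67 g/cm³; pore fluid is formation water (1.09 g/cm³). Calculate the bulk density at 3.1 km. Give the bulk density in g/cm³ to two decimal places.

2.31 g/cm³

Porosity at depth: phi = 0.58·exp(−0.3×3.1) = 0.58×0.3946 = 0.2288
Bulk density: ρ_b = (1−phi)ρ_g + phi·ρ_f = 0.7712×2.67 + 0.2288×1.09
       = 2.059 + 0.249 = 2.308 g/cm³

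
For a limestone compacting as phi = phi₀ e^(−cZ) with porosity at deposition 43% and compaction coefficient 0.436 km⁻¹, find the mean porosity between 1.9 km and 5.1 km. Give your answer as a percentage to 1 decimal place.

⟨phi⟩ = (1/(Z₂−Z₁)) ∫ phi₀ e^(−cZ) dZ = phi₀·(e^(−c·Z₁) − e^(−c·Z₂)) / (c·(Z₂−Z₁))
e^(−0.436×1.9) = 0.4367; e^(−0.436×5.1) = 0.1082
⟨phi⟩ = 0.43 × (0.4367 − 0.1082) / (0.436 × 3.2) = 0.43 × 0.2355 = 0.1013

10.1%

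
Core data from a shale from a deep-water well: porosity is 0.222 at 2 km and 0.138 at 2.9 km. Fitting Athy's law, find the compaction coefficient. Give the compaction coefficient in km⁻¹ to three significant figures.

Athy: n(z) = n₀ e^(−βz) ⇒ n₁/n₂ = e^{β(z₂−z₁)} ⇒ β = ln(n₁/n₂)/(z₂−z₁)
β = ln(0.222/0.138) / (2.9 − 2) = ln(1.609) / 0.9 = 0.4754 / 0.9 = 0.5282 km⁻¹

0.528 km⁻¹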